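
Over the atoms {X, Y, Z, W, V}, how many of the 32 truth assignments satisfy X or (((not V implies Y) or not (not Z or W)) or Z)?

Initial set: {(X or (((not V implies Y) or not (not Z or W)) or Z))}.
(X or (((not V implies Y) or not (not Z or W)) or Z)): β-rule — branch into X  //  (((not V implies Y) or not (not Z or W)) or Z).
  branch 1 (add X):
    ○ open, literals {X=T}.
  branch 2 (add (((not V implies Y) or not (not Z or W)) or Z)):
    (((not V implies Y) or not (not Z or W)) or Z): β-rule — branch into ((not V implies Y) or not (not Z or W))  //  Z.
      branch 2.1 (add ((not V implies Y) or not (not Z or W))):
        ((not V implies Y) or not (not Z or W)): β-rule — branch into (not V implies Y)  //  not (not Z or W).
          branch 2.1.1 (add (not V implies Y)):
            (not V implies Y): β-rule — branch into not not V  //  Y.
              branch 2.1.1.1 (add not not V):
                ○ open, literals {V=T}.
              branch 2.1.1.2 (add Y):
                ○ open, literals {Y=T}.
          branch 2.1.2 (add not (not Z or W)):
            not (not Z or W): α-rule — add not not Z, not W.
            ○ open, literals {W=F, Z=T}.
      branch 2.2 (add Z):
        ○ open, literals {Z=T}.
0 branches closed, 5 open.
Each open branch fixes some atoms; the unmentioned ones are free. Counting distinct full assignments: branch {X=T} (Y, Z, W, V) contributes 16 new; branch {V=T} (X, Y, Z, W) contributes 8 new; branch {Y=T} (X, Z, W, V) contributes 4 new; branch {W=F, Z=T} (X, Y, V) contributes 1 new; branch {Z=T} (X, Y, W, V) contributes 1 new. Total: 30.

30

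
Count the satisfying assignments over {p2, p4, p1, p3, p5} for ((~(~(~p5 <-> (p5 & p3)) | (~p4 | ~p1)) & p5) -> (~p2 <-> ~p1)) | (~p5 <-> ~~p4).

31

Initial set: {T (((~(~(~p5 <-> (p5 & p3)) | (~p4 | ~p1)) & p5) -> (~p2 <-> ~p1)) | (~p5 <-> ~~p4))}.
T (((~(~(~p5 <-> (p5 & p3)) | (~p4 | ~p1)) & p5) -> (~p2 <-> ~p1)) | (~p5 <-> ~~p4)): β-rule — branch into T ((~(~(~p5 <-> (p5 & p3)) | (~p4 | ~p1)) & p5) -> (~p2 <-> ~p1))  //  T (~p5 <-> ~~p4).
  branch 1 (add T ((~(~(~p5 <-> (p5 & p3)) | (~p4 | ~p1)) & p5) -> (~p2 <-> ~p1))):
    T ((~(~(~p5 <-> (p5 & p3)) | (~p4 | ~p1)) & p5) -> (~p2 <-> ~p1)): β-rule — branch into F (~(~(~p5 <-> (p5 & p3)) | (~p4 | ~p1)) & p5)  //  T (~p2 <-> ~p1).
      branch 1.1 (add F (~(~(~p5 <-> (p5 & p3)) | (~p4 | ~p1)) & p5)):
        F (~(~(~p5 <-> (p5 & p3)) | (~p4 | ~p1)) & p5): β-rule — branch into F ~(~(~p5 <-> (p5 & p3)) | (~p4 | ~p1))  //  F p5.
          branch 1.1.1 (add F ~(~(~p5 <-> (p5 & p3)) | (~p4 | ~p1))):
            F ~(~(~p5 <-> (p5 & p3)) | (~p4 | ~p1)): β-rule — branch into T ~(~p5 <-> (p5 & p3))  //  T (~p4 | ~p1).
              branch 1.1.1.1 (add T ~(~p5 <-> (p5 & p3))):
                T ~(~p5 <-> (p5 & p3)): β-rule — branch into T ~p5, F (p5 & p3)  //  F ~p5, T (p5 & p3).
                  branch 1.1.1.1.1 (add T ~p5, F (p5 & p3)):
                    F (p5 & p3): β-rule — branch into F p5  //  F p3.
                      branch 1.1.1.1.1.1 (add F p5):
                        ○ open, literals {p5=0}.
                      branch 1.1.1.1.1.2 (add F p3):
                        ○ open, literals {p3=0, p5=0}.
                  branch 1.1.1.1.2 (add F ~p5, T (p5 & p3)):
                    T (p5 & p3): α-rule — add T p5, T p3.
                    ○ open, literals {p3=1, p5=1}.
              branch 1.1.1.2 (add T (~p4 | ~p1)):
                T (~p4 | ~p1): β-rule — branch into T ~p4  //  T ~p1.
                  branch 1.1.1.2.1 (add T ~p4):
                    ○ open, literals {p4=0}.
                  branch 1.1.1.2.2 (add T ~p1):
                    ○ open, literals {p1=0}.
          branch 1.1.2 (add F p5):
            ○ open, literals {p5=0}.
      branch 1.2 (add T (~p2 <-> ~p1)):
        T (~p2 <-> ~p1): β-rule — branch into T ~p2, T ~p1  //  F ~p2, F ~p1.
          branch 1.2.1 (add T ~p2, T ~p1):
            ○ open, literals {p1=0, p2=0}.
          branch 1.2.2 (add F ~p2, F ~p1):
            ○ open, literals {p1=1, p2=1}.
  branch 2 (add T (~p5 <-> ~~p4)):
    T (~p5 <-> ~~p4): β-rule — branch into T ~p5, T ~~p4  //  F ~p5, F ~~p4.
      branch 2.1 (add T ~p5, T ~~p4):
        T ~~p4: drop double negation, giving T p4.
        ○ open, literals {p4=1, p5=0}.
      branch 2.2 (add F ~p5, F ~~p4):
        F ~~p4: drop double negation, giving F p4.
        ○ open, literals {p4=0, p5=1}.
0 branches closed, 10 open.
Each open branch fixes some atoms; the unmentioned ones are free. Counting distinct full assignments: branch {p5=0} (p2, p4, p1, p3) contributes 16 new; branch {p3=0, p5=0} (p2, p4, p1) contributes 0 new; branch {p3=1, p5=1} (p2, p4, p1) contributes 8 new; branch {p4=0} (p2, p1, p3, p5) contributes 4 new; branch {p1=0} (p2, p4, p3, p5) contributes 2 new; branch {p5=0} (p2, p4, p1, p3) contributes 0 new; branch {p1=0, p2=0} (p4, p3, p5) contributes 0 new; branch {p1=1, p2=1} (p4, p3, p5) contributes 1 new; branch {p4=1, p5=0} (p2, p1, p3) contributes 0 new; branch {p4=0, p5=1} (p2, p1, p3) contributes 0 new. Total: 31.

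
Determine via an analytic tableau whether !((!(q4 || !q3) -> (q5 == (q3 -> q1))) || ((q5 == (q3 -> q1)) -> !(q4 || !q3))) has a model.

Initial set: {!((!(q4 || !q3) -> (q5 == (q3 -> q1))) || ((q5 == (q3 -> q1)) -> !(q4 || !q3)))}.
!((!(q4 || !q3) -> (q5 == (q3 -> q1))) || ((q5 == (q3 -> q1)) -> !(q4 || !q3))): α-rule — add !(!(q4 || !q3) -> (q5 == (q3 -> q1))), !((q5 == (q3 -> q1)) -> !(q4 || !q3)).
!(!(q4 || !q3) -> (q5 == (q3 -> q1))): α-rule — add !(q4 || !q3), !(q5 == (q3 -> q1)).
!((q5 == (q3 -> q1)) -> !(q4 || !q3)): α-rule — add (q5 == (q3 -> q1)), !!(q4 || !q3).
!(q4 || !q3): α-rule — add !q4, !!q3.
!(q5 == (q3 -> q1)): β-rule — branch into q5, !(q3 -> q1)  //  !q5, (q3 -> q1).
  branch 1 (add q5, !(q3 -> q1)):
    !(q3 -> q1): α-rule — add q3, !q1.
    (q5 == (q3 -> q1)): β-rule — branch into q5, (q3 -> q1)  //  !q5, !(q3 -> q1).
      branch 1.1 (add q5, (q3 -> q1)):
        !!(q4 || !q3): β-rule — branch into q4  //  !q3.
          branch 1.1.1 (add q4):
            × closes — contains both q4 and !q4.
          branch 1.1.2 (add !q3):
            × closes — contains both q3 and !q3.
      branch 1.2 (add !q5, !(q3 -> q1)):
        × closes — contains both q5 and !q5.
  branch 2 (add !q5, (q3 -> q1)):
    (q5 == (q3 -> q1)): β-rule — branch into q5, (q3 -> q1)  //  !q5, !(q3 -> q1).
      branch 2.1 (add q5, (q3 -> q1)):
        × closes — contains both q5 and !q5.
      branch 2.2 (add !q5, !(q3 -> q1)):
        !(q3 -> q1): α-rule — add q3, !q1.
        !!(q4 || !q3): β-rule — branch into q4  //  !q3.
          branch 2.2.1 (add q4):
            × closes — contains both q4 and !q4.
          branch 2.2.2 (add !q3):
            × closes — contains both q3 and !q3.
All 6 branches close.
Every branch closed; the formula is unsatisfiable.

Unsatisfiable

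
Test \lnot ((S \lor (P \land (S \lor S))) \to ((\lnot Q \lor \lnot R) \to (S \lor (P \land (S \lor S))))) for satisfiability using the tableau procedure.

Initial set: {\lnot ((S \lor (P \land (S \lor S))) \to ((\lnot Q \lor \lnot R) \to (S \lor (P \land (S \lor S)))))}.
\lnot ((S \lor (P \land (S \lor S))) \to ((\lnot Q \lor \lnot R) \to (S \lor (P \land (S \lor S))))): α-rule — add (S \lor (P \land (S \lor S))), \lnot ((\lnot Q \lor \lnot R) \to (S \lor (P \land (S \lor S)))).
\lnot ((\lnot Q \lor \lnot R) \to (S \lor (P \land (S \lor S)))): α-rule — add (\lnot Q \lor \lnot R), \lnot (S \lor (P \land (S \lor S))).
\lnot (S \lor (P \land (S \lor S))): α-rule — add \lnot S, \lnot (P \land (S \lor S)).
(S \lor (P \land (S \lor S))): β-rule — branch into S  //  (P \land (S \lor S)).
  branch 1 (add S):
    × closes — contains both S and \lnot S.
  branch 2 (add (P \land (S \lor S))):
    (P \land (S \lor S)): α-rule — add P, (S \lor S).
    (\lnot Q \lor \lnot R): β-rule — branch into \lnot Q  //  \lnot R.
      branch 2.1 (add \lnot Q):
        \lnot (P \land (S \lor S)): β-rule — branch into \lnot P  //  \lnot (S \lor S).
          branch 2.1.1 (add \lnot P):
            × closes — contains both P and \lnot P.
          branch 2.1.2 (add \lnot (S \lor S)):
            \lnot (S \lor S): α-rule — add \lnot S, \lnot S.
            (S \lor S): β-rule — branch into S  //  S.
              branch 2.1.2.1 (add S):
                × closes — contains both S and \lnot S.
              branch 2.1.2.2 (add S):
                × closes — contains both S and \lnot S.
      branch 2.2 (add \lnot R):
        \lnot (P \land (S \lor S)): β-rule — branch into \lnot P  //  \lnot (S \lor S).
          branch 2.2.1 (add \lnot P):
            × closes — contains both P and \lnot P.
          branch 2.2.2 (add \lnot (S \lor S)):
            \lnot (S \lor S): α-rule — add \lnot S, \lnot S.
            (S \lor S): β-rule — branch into S  //  S.
              branch 2.2.2.1 (add S):
                × closes — contains both S and \lnot S.
              branch 2.2.2.2 (add S):
                × closes — contains both S and \lnot S.
All 7 branches close.
Every branch closed; the formula is unsatisfiable.

Unsatisfiable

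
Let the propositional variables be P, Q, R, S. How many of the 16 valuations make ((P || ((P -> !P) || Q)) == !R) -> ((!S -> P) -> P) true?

Initial set: {(((P || ((P -> !P) || Q)) == !R) -> ((!S -> P) -> P))}.
(((P || ((P -> !P) || Q)) == !R) -> ((!S -> P) -> P)): β-rule — branch into !((P || ((P -> !P) || Q)) == !R)  //  ((!S -> P) -> P).
  branch 1 (add !((P || ((P -> !P) || Q)) == !R)):
    !((P || ((P -> !P) || Q)) == !R): β-rule — branch into (P || ((P -> !P) || Q)), !!R  //  !(P || ((P -> !P) || Q)), !R.
      branch 1.1 (add (P || ((P -> !P) || Q)), !!R):
        (P || ((P -> !P) || Q)): β-rule — branch into P  //  ((P -> !P) || Q).
          branch 1.1.1 (add P):
            ○ open, literals {P=T, R=T}.
          branch 1.1.2 (add ((P -> !P) || Q)):
            ((P -> !P) || Q): β-rule — branch into (P -> !P)  //  Q.
              branch 1.1.2.1 (add (P -> !P)):
                (P -> !P): β-rule — branch into !P  //  !P.
                  branch 1.1.2.1.1 (add !P):
                    ○ open, literals {P=F, R=T}.
                  branch 1.1.2.1.2 (add !P):
                    ○ open, literals {P=F, R=T}.
              branch 1.1.2.2 (add Q):
                ○ open, literals {Q=T, R=T}.
      branch 1.2 (add !(P || ((P -> !P) || Q)), !R):
        !(P || ((P -> !P) || Q)): α-rule — add !P, !((P -> !P) || Q).
        !((P -> !P) || Q): α-rule — add !(P -> !P), !Q.
        !(P -> !P): α-rule — add P, !!P.
        × closes — contains both P and !P.
  branch 2 (add ((!S -> P) -> P)):
    ((!S -> P) -> P): β-rule — branch into !(!S -> P)  //  P.
      branch 2.1 (add !(!S -> P)):
        !(!S -> P): α-rule — add !S, !P.
        ○ open, literals {P=F, S=F}.
      branch 2.2 (add P):
        ○ open, literals {P=T}.
1 branch closed, 6 open.
Each open branch fixes some atoms; the unmentioned ones are free. Counting distinct full assignments: branch {P=T, R=T} (Q, S) contributes 4 new; branch {P=F, R=T} (Q, S) contributes 4 new; branch {P=F, R=T} (Q, S) contributes 0 new; branch {Q=T, R=T} (P, S) contributes 0 new; branch {P=F, S=F} (Q, R) contributes 2 new; branch {P=T} (Q, R, S) contributes 4 new. Total: 14.

14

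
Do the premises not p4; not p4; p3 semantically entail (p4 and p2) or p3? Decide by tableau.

Initial set: {not p4; not p4; p3; not ((p4 and p2) or p3)}.
not ((p4 and p2) or p3): α-rule — add not (p4 and p2), not p3.
× closes — contains both p3 and not p3.
All 1 branch closes.
Every branch closed, so the premises entail the conclusion.

Yes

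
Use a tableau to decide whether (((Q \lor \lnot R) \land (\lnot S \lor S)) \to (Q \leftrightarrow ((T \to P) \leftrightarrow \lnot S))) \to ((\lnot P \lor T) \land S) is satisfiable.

Initial set: {T ((((Q \lor \lnot R) \land (\lnot S \lor S)) \to (Q \leftrightarrow ((T \to P) \leftrightarrow \lnot S))) \to ((\lnot P \lor T) \land S))}.
T ((((Q \lor \lnot R) \land (\lnot S \lor S)) \to (Q \leftrightarrow ((T \to P) \leftrightarrow \lnot S))) \to ((\lnot P \lor T) \land S)): β-rule — branch into F (((Q \lor \lnot R) \land (\lnot S \lor S)) \to (Q \leftrightarrow ((T \to P) \leftrightarrow \lnot S)))  //  T ((\lnot P \lor T) \land S).
  branch 1 (add F (((Q \lor \lnot R) \land (\lnot S \lor S)) \to (Q \leftrightarrow ((T \to P) \leftrightarrow \lnot S)))):
    F (((Q \lor \lnot R) \land (\lnot S \lor S)) \to (Q \leftrightarrow ((T \to P) \leftrightarrow \lnot S))): α-rule — add T ((Q \lor \lnot R) \land (\lnot S \lor S)), F (Q \leftrightarrow ((T \to P) \leftrightarrow \lnot S)).
    T ((Q \lor \lnot R) \land (\lnot S \lor S)): α-rule — add T (Q \lor \lnot R), T (\lnot S \lor S).
    F (Q \leftrightarrow ((T \to P) \leftrightarrow \lnot S)): β-rule — branch into T Q, F ((T \to P) \leftrightarrow \lnot S)  //  F Q, T ((T \to P) \leftrightarrow \lnot S).
      branch 1.1 (add T Q, F ((T \to P) \leftrightarrow \lnot S)):
        T (Q \lor \lnot R): β-rule — branch into T Q  //  T \lnot R.
          branch 1.1.1 (add T Q):
            T (\lnot S \lor S): β-rule — branch into T \lnot S  //  T S.
              branch 1.1.1.1 (add T \lnot S):
                F ((T \to P) \leftrightarrow \lnot S): β-rule — branch into T (T \to P), F \lnot S  //  F (T \to P), T \lnot S.
                  branch 1.1.1.1.1 (add T (T \to P), F \lnot S):
                    × closes — contains both S and \lnot S.
                  branch 1.1.1.1.2 (add F (T \to P), T \lnot S):
                    F (T \to P): α-rule — add T T, F P.
                    ○ open, literals {P=0, Q=1, S=0, T=1}.
              branch 1.1.1.2 (add T S):
                F ((T \to P) \leftrightarrow \lnot S): β-rule — branch into T (T \to P), F \lnot S  //  F (T \to P), T \lnot S.
                  branch 1.1.1.2.1 (add T (T \to P), F \lnot S):
                    T (T \to P): β-rule — branch into F T  //  T P.
                      branch 1.1.1.2.1.1 (add F T):
                        ○ open, literals {Q=1, S=1, T=0}.
                      branch 1.1.1.2.1.2 (add T P):
                        ○ open, literals {P=1, Q=1, S=1}.
                  branch 1.1.1.2.2 (add F (T \to P), T \lnot S):
                    × closes — contains both S and \lnot S.
          branch 1.1.2 (add T \lnot R):
            T (\lnot S \lor S): β-rule — branch into T \lnot S  //  T S.
              branch 1.1.2.1 (add T \lnot S):
                F ((T \to P) \leftrightarrow \lnot S): β-rule — branch into T (T \to P), F \lnot S  //  F (T \to P), T \lnot S.
                  branch 1.1.2.1.1 (add T (T \to P), F \lnot S):
                    × closes — contains both S and \lnot S.
                  branch 1.1.2.1.2 (add F (T \to P), T \lnot S):
                    F (T \to P): α-rule — add T T, F P.
                    ○ open, literals {P=0, Q=1, R=0, S=0, T=1}.
              branch 1.1.2.2 (add T S):
                F ((T \to P) \leftrightarrow \lnot S): β-rule — branch into T (T \to P), F \lnot S  //  F (T \to P), T \lnot S.
                  branch 1.1.2.2.1 (add T (T \to P), F \lnot S):
                    T (T \to P): β-rule — branch into F T  //  T P.
                      branch 1.1.2.2.1.1 (add F T):
                        ○ open, literals {Q=1, R=0, S=1, T=0}.
                      branch 1.1.2.2.1.2 (add T P):
                        ○ open, literals {P=1, Q=1, R=0, S=1}.
                  branch 1.1.2.2.2 (add F (T \to P), T \lnot S):
                    × closes — contains both S and \lnot S.
      branch 1.2 (add F Q, T ((T \to P) \leftrightarrow \lnot S)):
        T (Q \lor \lnot R): β-rule — branch into T Q  //  T \lnot R.
          branch 1.2.1 (add T Q):
            × closes — contains both Q and \lnot Q.
          branch 1.2.2 (add T \lnot R):
            T (\lnot S \lor S): β-rule — branch into T \lnot S  //  T S.
              branch 1.2.2.1 (add T \lnot S):
                T ((T \to P) \leftrightarrow \lnot S): β-rule — branch into T (T \to P), T \lnot S  //  F (T \to P), F \lnot S.
                  branch 1.2.2.1.1 (add T (T \to P), T \lnot S):
                    T (T \to P): β-rule — branch into F T  //  T P.
                      branch 1.2.2.1.1.1 (add F T):
                        ○ open, literals {Q=0, R=0, S=0, T=0}.
                      branch 1.2.2.1.1.2 (add T P):
                        ○ open, literals {P=1, Q=0, R=0, S=0}.
                  branch 1.2.2.1.2 (add F (T \to P), F \lnot S):
                    × closes — contains both S and \lnot S.
              branch 1.2.2.2 (add T S):
                T ((T \to P) \leftrightarrow \lnot S): β-rule — branch into T (T \to P), T \lnot S  //  F (T \to P), F \lnot S.
                  branch 1.2.2.2.1 (add T (T \to P), T \lnot S):
                    × closes — contains both S and \lnot S.
                  branch 1.2.2.2.2 (add F (T \to P), F \lnot S):
                    F (T \to P): α-rule — add T T, F P.
                    ○ open, literals {P=0, Q=0, R=0, S=1, T=1}.
  branch 2 (add T ((\lnot P \lor T) \land S)):
    T ((\lnot P \lor T) \land S): α-rule — add T (\lnot P \lor T), T S.
    T (\lnot P \lor T): β-rule — branch into T \lnot P  //  T T.
      branch 2.1 (add T \lnot P):
        ○ open, literals {P=0, S=1}.
      branch 2.2 (add T T):
        ○ open, literals {S=1, T=1}.
7 branches closed, 11 open.
An open branch gives a satisfying assignment: P=0, Q=1, S=0, T=1.

Satisfiable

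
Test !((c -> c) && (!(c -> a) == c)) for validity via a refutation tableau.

Not valid

Assume the negation and expand:
Initial set: {F !((c -> c) && (!(c -> a) == c))}.
F !((c -> c) && (!(c -> a) == c)): α-rule — add T (c -> c), T (!(c -> a) == c).
T (c -> c): β-rule — branch into F c  //  T c.
  branch 1 (add F c):
    T (!(c -> a) == c): β-rule — branch into T !(c -> a), T c  //  F !(c -> a), F c.
      branch 1.1 (add T !(c -> a), T c):
        × closes — contains both c and !c.
      branch 1.2 (add F !(c -> a), F c):
        F !(c -> a): β-rule — branch into F c  //  T a.
          branch 1.2.1 (add F c):
            ○ open, literals {c=F}.
          branch 1.2.2 (add T a):
            ○ open, literals {a=T, c=F}.
  branch 2 (add T c):
    T (!(c -> a) == c): β-rule — branch into T !(c -> a), T c  //  F !(c -> a), F c.
      branch 2.1 (add T !(c -> a), T c):
        T !(c -> a): α-rule — add T c, F a.
        ○ open, literals {a=F, c=T}.
      branch 2.2 (add F !(c -> a), F c):
        × closes — contains both c and !c.
2 branches closed, 3 open.
An open branch gives a countermodel: c=F (unmentioned atoms arbitrary); under it the original formula is false.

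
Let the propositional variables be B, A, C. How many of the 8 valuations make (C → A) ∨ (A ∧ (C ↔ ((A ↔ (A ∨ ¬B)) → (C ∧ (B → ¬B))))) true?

Initial set: {T ((C → A) ∨ (A ∧ (C ↔ ((A ↔ (A ∨ ¬B)) → (C ∧ (B → ¬B))))))}.
T ((C → A) ∨ (A ∧ (C ↔ ((A ↔ (A ∨ ¬B)) → (C ∧ (B → ¬B)))))): β-rule — branch into T (C → A)  //  T (A ∧ (C ↔ ((A ↔ (A ∨ ¬B)) → (C ∧ (B → ¬B))))).
  branch 1 (add T (C → A)):
    T (C → A): β-rule — branch into F C  //  T A.
      branch 1.1 (add F C):
        ○ open, literals {C=0}.
      branch 1.2 (add T A):
        ○ open, literals {A=1}.
  branch 2 (add T (A ∧ (C ↔ ((A ↔ (A ∨ ¬B)) → (C ∧ (B → ¬B)))))):
    T (A ∧ (C ↔ ((A ↔ (A ∨ ¬B)) → (C ∧ (B → ¬B))))): α-rule — add T A, T (C ↔ ((A ↔ (A ∨ ¬B)) → (C ∧ (B → ¬B)))).
    T (C ↔ ((A ↔ (A ∨ ¬B)) → (C ∧ (B → ¬B)))): β-rule — branch into T C, T ((A ↔ (A ∨ ¬B)) → (C ∧ (B → ¬B)))  //  F C, F ((A ↔ (A ∨ ¬B)) → (C ∧ (B → ¬B))).
      branch 2.1 (add T C, T ((A ↔ (A ∨ ¬B)) → (C ∧ (B → ¬B)))):
        T ((A ↔ (A ∨ ¬B)) → (C ∧ (B → ¬B))): β-rule — branch into F (A ↔ (A ∨ ¬B))  //  T (C ∧ (B → ¬B)).
          branch 2.1.1 (add F (A ↔ (A ∨ ¬B))):
            F (A ↔ (A ∨ ¬B)): β-rule — branch into T A, F (A ∨ ¬B)  //  F A, T (A ∨ ¬B).
              branch 2.1.1.1 (add T A, F (A ∨ ¬B)):
                F (A ∨ ¬B): α-rule — add F A, F ¬B.
                × closes — contains both A and ¬A.
              branch 2.1.1.2 (add F A, T (A ∨ ¬B)):
                × closes — contains both A and ¬A.
          branch 2.1.2 (add T (C ∧ (B → ¬B))):
            T (C ∧ (B → ¬B)): α-rule — add T C, T (B → ¬B).
            T (B → ¬B): β-rule — branch into F B  //  T ¬B.
              branch 2.1.2.1 (add F B):
                ○ open, literals {A=1, B=0, C=1}.
              branch 2.1.2.2 (add T ¬B):
                ○ open, literals {A=1, B=0, C=1}.
      branch 2.2 (add F C, F ((A ↔ (A ∨ ¬B)) → (C ∧ (B → ¬B)))):
        F ((A ↔ (A ∨ ¬B)) → (C ∧ (B → ¬B))): α-rule — add T (A ↔ (A ∨ ¬B)), F (C ∧ (B → ¬B)).
        T (A ↔ (A ∨ ¬B)): β-rule — branch into T A, T (A ∨ ¬B)  //  F A, F (A ∨ ¬B).
          branch 2.2.1 (add T A, T (A ∨ ¬B)):
            F (C ∧ (B → ¬B)): β-rule — branch into F C  //  F (B → ¬B).
              branch 2.2.1.1 (add F C):
                T (A ∨ ¬B): β-rule — branch into T A  //  T ¬B.
                  branch 2.2.1.1.1 (add T A):
                    ○ open, literals {A=1, C=0}.
                  branch 2.2.1.1.2 (add T ¬B):
                    ○ open, literals {A=1, B=0, C=0}.
              branch 2.2.1.2 (add F (B → ¬B)):
                F (B → ¬B): α-rule — add T B, F ¬B.
                T (A ∨ ¬B): β-rule — branch into T A  //  T ¬B.
                  branch 2.2.1.2.1 (add T A):
                    ○ open, literals {A=1, B=1, C=0}.
                  branch 2.2.1.2.2 (add T ¬B):
                    × closes — contains both B and ¬B.
          branch 2.2.2 (add F A, F (A ∨ ¬B)):
            × closes — contains both A and ¬A.
4 branches closed, 7 open.
Each open branch fixes some atoms; the unmentioned ones are free. Counting distinct full assignments: branch {C=0} (B, A) contributes 4 new; branch {A=1} (B, C) contributes 2 new; branch {A=1, B=0, C=1} (none free) contributes 0 new; branch {A=1, B=0, C=1} (none free) contributes 0 new; branch {A=1, C=0} (B) contributes 0 new; branch {A=1, B=0, C=0} (none free) contributes 0 new; branch {A=1, B=1, C=0} (none free) contributes 0 new. Total: 6.

6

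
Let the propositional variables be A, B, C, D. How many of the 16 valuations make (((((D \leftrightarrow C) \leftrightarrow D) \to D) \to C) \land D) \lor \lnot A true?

10

Initial set: {((((((D \leftrightarrow C) \leftrightarrow D) \to D) \to C) \land D) \lor \lnot A)}.
((((((D \leftrightarrow C) \leftrightarrow D) \to D) \to C) \land D) \lor \lnot A): β-rule — branch into (((((D \leftrightarrow C) \leftrightarrow D) \to D) \to C) \land D)  //  \lnot A.
  branch 1 (add (((((D \leftrightarrow C) \leftrightarrow D) \to D) \to C) \land D)):
    (((((D \leftrightarrow C) \leftrightarrow D) \to D) \to C) \land D): α-rule — add ((((D \leftrightarrow C) \leftrightarrow D) \to D) \to C), D.
    ((((D \leftrightarrow C) \leftrightarrow D) \to D) \to C): β-rule — branch into \lnot (((D \leftrightarrow C) \leftrightarrow D) \to D)  //  C.
      branch 1.1 (add \lnot (((D \leftrightarrow C) \leftrightarrow D) \to D)):
        \lnot (((D \leftrightarrow C) \leftrightarrow D) \to D): α-rule — add ((D \leftrightarrow C) \leftrightarrow D), \lnot D.
        × closes — contains both D and \lnot D.
      branch 1.2 (add C):
        ○ open, literals {C=1, D=1}.
  branch 2 (add \lnot A):
    ○ open, literals {A=0}.
1 branch closed, 2 open.
Each open branch fixes some atoms; the unmentioned ones are free. Counting distinct full assignments: branch {C=1, D=1} (A, B) contributes 4 new; branch {A=0} (B, C, D) contributes 6 new. Total: 10.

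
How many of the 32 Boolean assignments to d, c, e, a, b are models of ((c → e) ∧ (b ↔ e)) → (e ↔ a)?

26

Initial set: {T (((c → e) ∧ (b ↔ e)) → (e ↔ a))}.
T (((c → e) ∧ (b ↔ e)) → (e ↔ a)): β-rule — branch into F ((c → e) ∧ (b ↔ e))  //  T (e ↔ a).
  branch 1 (add F ((c → e) ∧ (b ↔ e))):
    F ((c → e) ∧ (b ↔ e)): β-rule — branch into F (c → e)  //  F (b ↔ e).
      branch 1.1 (add F (c → e)):
        F (c → e): α-rule — add T c, F e.
        ○ open, literals {c=true, e=false}.
      branch 1.2 (add F (b ↔ e)):
        F (b ↔ e): β-rule — branch into T b, F e  //  F b, T e.
          branch 1.2.1 (add T b, F e):
            ○ open, literals {b=true, e=false}.
          branch 1.2.2 (add F b, T e):
            ○ open, literals {b=false, e=true}.
  branch 2 (add T (e ↔ a)):
    T (e ↔ a): β-rule — branch into T e, T a  //  F e, F a.
      branch 2.1 (add T e, T a):
        ○ open, literals {a=true, e=true}.
      branch 2.2 (add F e, F a):
        ○ open, literals {a=false, e=false}.
0 branches closed, 5 open.
Each open branch fixes some atoms; the unmentioned ones are free. Counting distinct full assignments: branch {c=true, e=false} (d, a, b) contributes 8 new; branch {b=true, e=false} (d, c, a) contributes 4 new; branch {b=false, e=true} (d, c, a) contributes 8 new; branch {a=true, e=true} (d, c, b) contributes 4 new; branch {a=false, e=false} (d, c, b) contributes 2 new. Total: 26.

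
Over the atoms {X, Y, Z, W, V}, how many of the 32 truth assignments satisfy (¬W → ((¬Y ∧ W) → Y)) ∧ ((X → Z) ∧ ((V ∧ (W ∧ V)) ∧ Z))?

4

Initial set: {((¬W → ((¬Y ∧ W) → Y)) ∧ ((X → Z) ∧ ((V ∧ (W ∧ V)) ∧ Z)))}.
((¬W → ((¬Y ∧ W) → Y)) ∧ ((X → Z) ∧ ((V ∧ (W ∧ V)) ∧ Z))): α-rule — add (¬W → ((¬Y ∧ W) → Y)), ((X → Z) ∧ ((V ∧ (W ∧ V)) ∧ Z)).
((X → Z) ∧ ((V ∧ (W ∧ V)) ∧ Z)): α-rule — add (X → Z), ((V ∧ (W ∧ V)) ∧ Z).
((V ∧ (W ∧ V)) ∧ Z): α-rule — add (V ∧ (W ∧ V)), Z.
(V ∧ (W ∧ V)): α-rule — add V, (W ∧ V).
(W ∧ V): α-rule — add W, V.
(¬W → ((¬Y ∧ W) → Y)): β-rule — branch into ¬¬W  //  ((¬Y ∧ W) → Y).
  branch 1 (add ¬¬W):
    (X → Z): β-rule — branch into ¬X  //  Z.
      branch 1.1 (add ¬X):
        ○ open, literals {V=true, W=true, X=false, Z=true}.
      branch 1.2 (add Z):
        ○ open, literals {V=true, W=true, Z=true}.
  branch 2 (add ((¬Y ∧ W) → Y)):
    (X → Z): β-rule — branch into ¬X  //  Z.
      branch 2.1 (add ¬X):
        ((¬Y ∧ W) → Y): β-rule — branch into ¬(¬Y ∧ W)  //  Y.
          branch 2.1.1 (add ¬(¬Y ∧ W)):
            ¬(¬Y ∧ W): β-rule — branch into ¬¬Y  //  ¬W.
              branch 2.1.1.1 (add ¬¬Y):
                ○ open, literals {V=true, W=true, X=false, Y=true, Z=true}.
              branch 2.1.1.2 (add ¬W):
                × closes — contains both W and ¬W.
          branch 2.1.2 (add Y):
            ○ open, literals {V=true, W=true, X=false, Y=true, Z=true}.
      branch 2.2 (add Z):
        ((¬Y ∧ W) → Y): β-rule — branch into ¬(¬Y ∧ W)  //  Y.
          branch 2.2.1 (add ¬(¬Y ∧ W)):
            ¬(¬Y ∧ W): β-rule — branch into ¬¬Y  //  ¬W.
              branch 2.2.1.1 (add ¬¬Y):
                ○ open, literals {V=true, W=true, Y=true, Z=true}.
              branch 2.2.1.2 (add ¬W):
                × closes — contains both W and ¬W.
          branch 2.2.2 (add Y):
            ○ open, literals {V=true, W=true, Y=true, Z=true}.
2 branches closed, 6 open.
Each open branch fixes some atoms; the unmentioned ones are free. Counting distinct full assignments: branch {V=true, W=true, X=false, Z=true} (Y) contributes 2 new; branch {V=true, W=true, Z=true} (X, Y) contributes 2 new; branch {V=true, W=true, X=false, Y=true, Z=true} (none free) contributes 0 new; branch {V=true, W=true, X=false, Y=true, Z=true} (none free) contributes 0 new; branch {V=true, W=true, Y=true, Z=true} (X) contributes 0 new; branch {V=true, W=true, Y=true, Z=true} (X) contributes 0 new. Total: 4.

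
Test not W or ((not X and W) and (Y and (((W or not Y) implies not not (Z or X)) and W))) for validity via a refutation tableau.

Assume the negation and expand:
Initial set: {not (not W or ((not X and W) and (Y and (((W or not Y) implies not not (Z or X)) and W))))}.
not (not W or ((not X and W) and (Y and (((W or not Y) implies not not (Z or X)) and W)))): α-rule — add not not W, not ((not X and W) and (Y and (((W or not Y) implies not not (Z or X)) and W))).
not ((not X and W) and (Y and (((W or not Y) implies not not (Z or X)) and W))): β-rule — branch into not (not X and W)  //  not (Y and (((W or not Y) implies not not (Z or X)) and W)).
  branch 1 (add not (not X and W)):
    not (not X and W): β-rule — branch into not not X  //  not W.
      branch 1.1 (add not not X):
        ○ open, literals {W=true, X=true}.
      branch 1.2 (add not W):
        × closes — contains both W and not W.
  branch 2 (add not (Y and (((W or not Y) implies not not (Z or X)) and W))):
    not (Y and (((W or not Y) implies not not (Z or X)) and W)): β-rule — branch into not Y  //  not (((W or not Y) implies not not (Z or X)) and W).
      branch 2.1 (add not Y):
        ○ open, literals {W=true, Y=false}.
      branch 2.2 (add not (((W or not Y) implies not not (Z or X)) and W)):
        not (((W or not Y) implies not not (Z or X)) and W): β-rule — branch into not ((W or not Y) implies not not (Z or X))  //  not W.
          branch 2.2.1 (add not ((W or not Y) implies not not (Z or X))):
            not ((W or not Y) implies not not (Z or X)): α-rule — add (W or not Y), not not not (Z or X).
            not not not (Z or X): drop double negation, giving not (Z or X).
            not (Z or X): α-rule — add not Z, not X.
            (W or not Y): β-rule — branch into W  //  not Y.
              branch 2.2.1.1 (add W):
                ○ open, literals {W=true, X=false, Z=false}.
              branch 2.2.1.2 (add not Y):
                ○ open, literals {W=true, X=false, Y=false, Z=false}.
          branch 2.2.2 (add not W):
            × closes — contains both W and not W.
2 branches closed, 4 open.
An open branch gives a countermodel: W=true, X=true (unmentioned atoms arbitrary); under it the original formula is false.

Not valid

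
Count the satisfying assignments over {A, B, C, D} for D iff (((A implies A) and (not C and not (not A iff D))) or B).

8

Initial set: {(D iff (((A implies A) and (not C and not (not A iff D))) or B))}.
(D iff (((A implies A) and (not C and not (not A iff D))) or B)): β-rule — branch into D, (((A implies A) and (not C and not (not A iff D))) or B)  //  not D, not (((A implies A) and (not C and not (not A iff D))) or B).
  branch 1 (add D, (((A implies A) and (not C and not (not A iff D))) or B)):
    (((A implies A) and (not C and not (not A iff D))) or B): β-rule — branch into ((A implies A) and (not C and not (not A iff D)))  //  B.
      branch 1.1 (add ((A implies A) and (not C and not (not A iff D)))):
        ((A implies A) and (not C and not (not A iff D))): α-rule — add (A implies A), (not C and not (not A iff D)).
        (not C and not (not A iff D)): α-rule — add not C, not (not A iff D).
        (A implies A): β-rule — branch into not A  //  A.
          branch 1.1.1 (add not A):
            not (not A iff D): β-rule — branch into not A, not D  //  not not A, D.
              branch 1.1.1.1 (add not A, not D):
                × closes — contains both D and not D.
              branch 1.1.1.2 (add not not A, D):
                × closes — contains both A and not A.
          branch 1.1.2 (add A):
            not (not A iff D): β-rule — branch into not A, not D  //  not not A, D.
              branch 1.1.2.1 (add not A, not D):
                × closes — contains both A and not A.
              branch 1.1.2.2 (add not not A, D):
                ○ open, literals {A=T, C=F, D=T}.
      branch 1.2 (add B):
        ○ open, literals {B=T, D=T}.
  branch 2 (add not D, not (((A implies A) and (not C and not (not A iff D))) or B)):
    not (((A implies A) and (not C and not (not A iff D))) or B): α-rule — add not ((A implies A) and (not C and not (not A iff D))), not B.
    not ((A implies A) and (not C and not (not A iff D))): β-rule — branch into not (A implies A)  //  not (not C and not (not A iff D)).
      branch 2.1 (add not (A implies A)):
        not (A implies A): α-rule — add A, not A.
        × closes — contains both A and not A.
      branch 2.2 (add not (not C and not (not A iff D))):
        not (not C and not (not A iff D)): β-rule — branch into not not C  //  not not (not A iff D).
          branch 2.2.1 (add not not C):
            ○ open, literals {B=F, C=T, D=F}.
          branch 2.2.2 (add not not (not A iff D)):
            not not (not A iff D): β-rule — branch into not A, D  //  not not A, not D.
              branch 2.2.2.1 (add not A, D):
                × closes — contains both D and not D.
              branch 2.2.2.2 (add not not A, not D):
                ○ open, literals {A=T, B=F, D=F}.
5 branches closed, 4 open.
Each open branch fixes some atoms; the unmentioned ones are free. Counting distinct full assignments: branch {A=T, C=F, D=T} (B) contributes 2 new; branch {B=T, D=T} (A, C) contributes 3 new; branch {B=F, C=T, D=F} (A) contributes 2 new; branch {A=T, B=F, D=F} (C) contributes 1 new. Total: 8.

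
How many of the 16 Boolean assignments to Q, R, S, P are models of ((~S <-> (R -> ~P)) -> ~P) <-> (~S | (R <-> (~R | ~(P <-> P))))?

8

Initial set: {(((~S <-> (R -> ~P)) -> ~P) <-> (~S | (R <-> (~R | ~(P <-> P)))))}.
(((~S <-> (R -> ~P)) -> ~P) <-> (~S | (R <-> (~R | ~(P <-> P))))): β-rule — branch into ((~S <-> (R -> ~P)) -> ~P), (~S | (R <-> (~R | ~(P <-> P))))  //  ~((~S <-> (R -> ~P)) -> ~P), ~(~S | (R <-> (~R | ~(P <-> P)))).
  branch 1 (add ((~S <-> (R -> ~P)) -> ~P), (~S | (R <-> (~R | ~(P <-> P))))):
    ((~S <-> (R -> ~P)) -> ~P): β-rule — branch into ~(~S <-> (R -> ~P))  //  ~P.
      branch 1.1 (add ~(~S <-> (R -> ~P))):
        (~S | (R <-> (~R | ~(P <-> P)))): β-rule — branch into ~S  //  (R <-> (~R | ~(P <-> P))).
          branch 1.1.1 (add ~S):
            ~(~S <-> (R -> ~P)): β-rule — branch into ~S, ~(R -> ~P)  //  ~~S, (R -> ~P).
              branch 1.1.1.1 (add ~S, ~(R -> ~P)):
                ~(R -> ~P): α-rule — add R, ~~P.
                ○ open, literals {P=T, R=T, S=F}.
              branch 1.1.1.2 (add ~~S, (R -> ~P)):
                × closes — contains both S and ~S.
          branch 1.1.2 (add (R <-> (~R | ~(P <-> P)))):
            ~(~S <-> (R -> ~P)): β-rule — branch into ~S, ~(R -> ~P)  //  ~~S, (R -> ~P).
              branch 1.1.2.1 (add ~S, ~(R -> ~P)):
                ~(R -> ~P): α-rule — add R, ~~P.
                (R <-> (~R | ~(P <-> P))): β-rule — branch into R, (~R | ~(P <-> P))  //  ~R, ~(~R | ~(P <-> P)).
                  branch 1.1.2.1.1 (add R, (~R | ~(P <-> P))):
                    (~R | ~(P <-> P)): β-rule — branch into ~R  //  ~(P <-> P).
                      branch 1.1.2.1.1.1 (add ~R):
                        × closes — contains both R and ~R.
                      branch 1.1.2.1.1.2 (add ~(P <-> P)):
                        ~(P <-> P): β-rule — branch into P, ~P  //  ~P, P.
                          branch 1.1.2.1.1.2.1 (add P, ~P):
                            × closes — contains both P and ~P.
                          branch 1.1.2.1.1.2.2 (add ~P, P):
                            × closes — contains both P and ~P.
                  branch 1.1.2.1.2 (add ~R, ~(~R | ~(P <-> P))):
                    × closes — contains both R and ~R.
              branch 1.1.2.2 (add ~~S, (R -> ~P)):
                (R <-> (~R | ~(P <-> P))): β-rule — branch into R, (~R | ~(P <-> P))  //  ~R, ~(~R | ~(P <-> P)).
                  branch 1.1.2.2.1 (add R, (~R | ~(P <-> P))):
                    (R -> ~P): β-rule — branch into ~R  //  ~P.
                      branch 1.1.2.2.1.1 (add ~R):
                        × closes — contains both R and ~R.
                      branch 1.1.2.2.1.2 (add ~P):
                        (~R | ~(P <-> P)): β-rule — branch into ~R  //  ~(P <-> P).
                          branch 1.1.2.2.1.2.1 (add ~R):
                            × closes — contains both R and ~R.
                          branch 1.1.2.2.1.2.2 (add ~(P <-> P)):
                            ~(P <-> P): β-rule — branch into P, ~P  //  ~P, P.
                              branch 1.1.2.2.1.2.2.1 (add P, ~P):
                                × closes — contains both P and ~P.
                              branch 1.1.2.2.1.2.2.2 (add ~P, P):
                                × closes — contains both P and ~P.
                  branch 1.1.2.2.2 (add ~R, ~(~R | ~(P <-> P))):
                    ~(~R | ~(P <-> P)): α-rule — add ~~R, ~~(P <-> P).
                    × closes — contains both R and ~R.
      branch 1.2 (add ~P):
        (~S | (R <-> (~R | ~(P <-> P)))): β-rule — branch into ~S  //  (R <-> (~R | ~(P <-> P))).
          branch 1.2.1 (add ~S):
            ○ open, literals {P=F, S=F}.
          branch 1.2.2 (add (R <-> (~R | ~(P <-> P)))):
            (R <-> (~R | ~(P <-> P))): β-rule — branch into R, (~R | ~(P <-> P))  //  ~R, ~(~R | ~(P <-> P)).
              branch 1.2.2.1 (add R, (~R | ~(P <-> P))):
                (~R | ~(P <-> P)): β-rule — branch into ~R  //  ~(P <-> P).
                  branch 1.2.2.1.1 (add ~R):
                    × closes — contains both R and ~R.
                  branch 1.2.2.1.2 (add ~(P <-> P)):
                    ~(P <-> P): β-rule — branch into P, ~P  //  ~P, P.
                      branch 1.2.2.1.2.1 (add P, ~P):
                        × closes — contains both P and ~P.
                      branch 1.2.2.1.2.2 (add ~P, P):
                        × closes — contains both P and ~P.
              branch 1.2.2.2 (add ~R, ~(~R | ~(P <-> P))):
                ~(~R | ~(P <-> P)): α-rule — add ~~R, ~~(P <-> P).
                × closes — contains both R and ~R.
  branch 2 (add ~((~S <-> (R -> ~P)) -> ~P), ~(~S | (R <-> (~R | ~(P <-> P))))):
    ~((~S <-> (R -> ~P)) -> ~P): α-rule — add (~S <-> (R -> ~P)), ~~P.
    ~(~S | (R <-> (~R | ~(P <-> P)))): α-rule — add ~~S, ~(R <-> (~R | ~(P <-> P))).
    (~S <-> (R -> ~P)): β-rule — branch into ~S, (R -> ~P)  //  ~~S, ~(R -> ~P).
      branch 2.1 (add ~S, (R -> ~P)):
        × closes — contains both S and ~S.
      branch 2.2 (add ~~S, ~(R -> ~P)):
        ~(R -> ~P): α-rule — add R, ~~P.
        ~(R <-> (~R | ~(P <-> P))): β-rule — branch into R, ~(~R | ~(P <-> P))  //  ~R, (~R | ~(P <-> P)).
          branch 2.2.1 (add R, ~(~R | ~(P <-> P))):
            ~(~R | ~(P <-> P)): α-rule — add ~~R, ~~(P <-> P).
            ~~(P <-> P): β-rule — branch into P, P  //  ~P, ~P.
              branch 2.2.1.1 (add P, P):
                ○ open, literals {P=T, R=T, S=T}.
              branch 2.2.1.2 (add ~P, ~P):
                × closes — contains both P and ~P.
          branch 2.2.2 (add ~R, (~R | ~(P <-> P))):
            × closes — contains both R and ~R.
17 branches closed, 3 open.
Each open branch fixes some atoms; the unmentioned ones are free. Counting distinct full assignments: branch {P=T, R=T, S=F} (Q) contributes 2 new; branch {P=F, S=F} (Q, R) contributes 4 new; branch {P=T, R=T, S=T} (Q) contributes 2 new. Total: 8.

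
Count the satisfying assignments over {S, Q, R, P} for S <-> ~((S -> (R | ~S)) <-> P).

8

Initial set: {(S <-> ~((S -> (R | ~S)) <-> P))}.
(S <-> ~((S -> (R | ~S)) <-> P)): β-rule — branch into S, ~((S -> (R | ~S)) <-> P)  //  ~S, ~~((S -> (R | ~S)) <-> P).
  branch 1 (add S, ~((S -> (R | ~S)) <-> P)):
    ~((S -> (R | ~S)) <-> P): β-rule — branch into (S -> (R | ~S)), ~P  //  ~(S -> (R | ~S)), P.
      branch 1.1 (add (S -> (R | ~S)), ~P):
        (S -> (R | ~S)): β-rule — branch into ~S  //  (R | ~S).
          branch 1.1.1 (add ~S):
            × closes — contains both S and ~S.
          branch 1.1.2 (add (R | ~S)):
            (R | ~S): β-rule — branch into R  //  ~S.
              branch 1.1.2.1 (add R):
                ○ open, literals {P=F, R=T, S=T}.
              branch 1.1.2.2 (add ~S):
                × closes — contains both S and ~S.
      branch 1.2 (add ~(S -> (R | ~S)), P):
        ~(S -> (R | ~S)): α-rule — add S, ~(R | ~S).
        ~(R | ~S): α-rule — add ~R, ~~S.
        ○ open, literals {P=T, R=F, S=T}.
  branch 2 (add ~S, ~~((S -> (R | ~S)) <-> P)):
    ~~((S -> (R | ~S)) <-> P): β-rule — branch into (S -> (R | ~S)), P  //  ~(S -> (R | ~S)), ~P.
      branch 2.1 (add (S -> (R | ~S)), P):
        (S -> (R | ~S)): β-rule — branch into ~S  //  (R | ~S).
          branch 2.1.1 (add ~S):
            ○ open, literals {P=T, S=F}.
          branch 2.1.2 (add (R | ~S)):
            (R | ~S): β-rule — branch into R  //  ~S.
              branch 2.1.2.1 (add R):
                ○ open, literals {P=T, R=T, S=F}.
              branch 2.1.2.2 (add ~S):
                ○ open, literals {P=T, S=F}.
      branch 2.2 (add ~(S -> (R | ~S)), ~P):
        ~(S -> (R | ~S)): α-rule — add S, ~(R | ~S).
        × closes — contains both S and ~S.
3 branches closed, 5 open.
Each open branch fixes some atoms; the unmentioned ones are free. Counting distinct full assignments: branch {P=F, R=T, S=T} (Q) contributes 2 new; branch {P=T, R=F, S=T} (Q) contributes 2 new; branch {P=T, S=F} (Q, R) contributes 4 new; branch {P=T, R=T, S=F} (Q) contributes 0 new; branch {P=T, S=F} (Q, R) contributes 0 new. Total: 8.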